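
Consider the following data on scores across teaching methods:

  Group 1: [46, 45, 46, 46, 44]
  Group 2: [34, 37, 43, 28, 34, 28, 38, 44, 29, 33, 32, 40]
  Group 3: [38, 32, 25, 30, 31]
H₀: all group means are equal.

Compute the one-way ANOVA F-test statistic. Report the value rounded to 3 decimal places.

test statistic = 12.685

Group means [45.40, 35.00, 31.20], grand mean 36.500
SSB = Σnᵢ(x̄ᵢ−x̄)² = 563.500; SSW = ΣΣ(x−x̄ᵢ)² = 422.000
MSB = 563.500/2 = 281.7500; MSW = 422.000/19 = 22.2105
F = MSB/MSW = 12.6854
df = (2, 19)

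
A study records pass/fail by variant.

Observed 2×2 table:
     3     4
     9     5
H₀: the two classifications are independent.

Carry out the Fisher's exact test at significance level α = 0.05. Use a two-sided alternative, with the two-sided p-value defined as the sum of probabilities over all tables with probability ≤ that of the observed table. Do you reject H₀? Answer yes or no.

Margins: r₁=7, r₂=14, c₁=12, c₂=9, n=21
p_obs = C(7,3)·C(14,9)/C(21,12); sum pmf over tables with pmf ≤ p_obs
p-value (two-sided) = 0.39721
At α=0.05: p ≥ α → fail to reject H₀

reject H₀: no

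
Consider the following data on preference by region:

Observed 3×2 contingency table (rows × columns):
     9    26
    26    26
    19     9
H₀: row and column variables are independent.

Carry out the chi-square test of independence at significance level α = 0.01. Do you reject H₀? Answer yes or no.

reject H₀: yes

Row totals [35, 52, 28], col totals [54, 61], n=115
χ² = (9−16.43)²/16.43 + (26−18.57)²/18.57 + (26−24.42)²/24.42 + (26−27.58)²/27.58 + (19−13.15)²/13.15 + (9−14.85)²/14.85 = 11.4449
df = 2
p-value (upper-tail) = 0.00327
At α=0.01: p < α → reject H₀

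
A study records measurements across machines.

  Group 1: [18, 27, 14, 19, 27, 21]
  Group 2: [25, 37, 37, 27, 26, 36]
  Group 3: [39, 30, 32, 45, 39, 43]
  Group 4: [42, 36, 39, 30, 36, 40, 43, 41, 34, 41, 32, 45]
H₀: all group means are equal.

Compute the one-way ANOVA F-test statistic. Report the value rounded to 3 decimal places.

test statistic = 16.348

Group means [21.00, 31.33, 38.00, 38.25], grand mean 33.367
SSB = Σnᵢ(x̄ᵢ−x̄)² = 1357.383; SSW = ΣΣ(x−x̄ᵢ)² = 719.583
MSB = 1357.383/3 = 452.4611; MSW = 719.583/26 = 27.6763
F = MSB/MSW = 16.3483
df = (3, 26)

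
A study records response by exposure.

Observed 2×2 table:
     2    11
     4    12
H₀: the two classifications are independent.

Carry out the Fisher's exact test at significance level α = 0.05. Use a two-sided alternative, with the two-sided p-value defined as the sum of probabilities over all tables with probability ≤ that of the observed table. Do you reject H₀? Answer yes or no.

reject H₀: no

Margins: r₁=13, r₂=16, c₁=6, c₂=23, n=29
p_obs = C(13,2)·C(16,4)/C(29,6); sum pmf over tables with pmf ≤ p_obs
p-value (two-sided) = 0.66284
At α=0.05: p ≥ α → fail to reject H₀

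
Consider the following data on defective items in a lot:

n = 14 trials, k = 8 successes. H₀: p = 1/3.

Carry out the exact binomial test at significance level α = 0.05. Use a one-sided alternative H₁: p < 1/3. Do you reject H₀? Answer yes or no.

Exact binomial: n=14, k=8, p₀=1/3=0.3333
P(X≤8) from Σ C(n,i)·p₀^i·(1−p₀)^(n−i)
p-value (one-sided, H₁ less) = 0.98257
At α=0.05: p ≥ α → fail to reject H₀

reject H₀: no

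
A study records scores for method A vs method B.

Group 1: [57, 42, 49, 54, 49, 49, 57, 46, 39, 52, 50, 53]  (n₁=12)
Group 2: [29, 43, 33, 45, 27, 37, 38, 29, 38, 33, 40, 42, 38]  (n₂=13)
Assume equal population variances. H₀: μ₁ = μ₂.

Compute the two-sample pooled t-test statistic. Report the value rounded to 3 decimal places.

x̄₁=49.750, s₁=5.479, n₁=12
x̄₂=36.308, s₂=5.706, n₂=13
s_p² = [11·5.479² + 12·5.706²]/23 = 31.3487
SE = √(s_p²·(1/12+1/13)) = 2.2414
t = (49.750−36.308)/2.2414 = 5.9973
df = 23

test statistic = 5.997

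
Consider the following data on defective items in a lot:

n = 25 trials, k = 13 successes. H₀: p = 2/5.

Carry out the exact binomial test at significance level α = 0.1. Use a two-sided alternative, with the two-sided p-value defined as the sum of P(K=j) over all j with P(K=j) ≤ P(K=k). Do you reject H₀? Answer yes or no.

Exact binomial: n=25, k=13, p₀=2/5=0.4000
P(X=j) = C(n,j)·p₀^j·(1−p₀)^(n−j); p = Σ P(X=j) over j with P(X=j) ≤ P(X=13)
p-value (two-sided) = 0.22733
At α=0.1: p ≥ α → fail to reject H₀

reject H₀: no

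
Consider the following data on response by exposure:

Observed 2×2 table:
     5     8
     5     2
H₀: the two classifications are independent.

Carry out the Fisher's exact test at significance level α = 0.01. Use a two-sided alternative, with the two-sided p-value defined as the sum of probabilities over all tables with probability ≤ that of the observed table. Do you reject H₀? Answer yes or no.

reject H₀: no

Margins: r₁=13, r₂=7, c₁=10, c₂=10, n=20
p_obs = C(13,5)·C(7,5)/C(20,10); sum pmf over tables with pmf ≤ p_obs
p-value (two-sided) = 0.34985
At α=0.01: p ≥ α → fail to reject H₀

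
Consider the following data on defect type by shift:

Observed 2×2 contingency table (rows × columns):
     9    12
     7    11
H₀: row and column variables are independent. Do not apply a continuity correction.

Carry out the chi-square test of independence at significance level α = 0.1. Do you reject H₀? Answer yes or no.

reject H₀: no

Row totals [21, 18], col totals [16, 23], n=39
χ² = (9−8.62)²/8.62 + (12−12.38)²/12.38 + (7−7.38)²/7.38 + (11−10.62)²/10.62 = 0.0631
df = 1
p-value (upper-tail) = 0.80169
At α=0.1: p ≥ α → fail to reject H₀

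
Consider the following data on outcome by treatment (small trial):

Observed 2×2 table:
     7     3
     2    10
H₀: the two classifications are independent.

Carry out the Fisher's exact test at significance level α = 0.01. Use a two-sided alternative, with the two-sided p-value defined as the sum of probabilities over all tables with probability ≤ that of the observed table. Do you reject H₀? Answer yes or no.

reject H₀: no

Margins: r₁=10, r₂=12, c₁=9, c₂=13, n=22
p_obs = C(10,7)·C(12,2)/C(22,9); sum pmf over tables with pmf ≤ p_obs
p-value (two-sided) = 0.02742
At α=0.01: p ≥ α → fail to reject H₀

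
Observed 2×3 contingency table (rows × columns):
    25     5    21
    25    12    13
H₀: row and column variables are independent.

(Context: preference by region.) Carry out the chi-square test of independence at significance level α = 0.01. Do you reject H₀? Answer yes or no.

Row totals [51, 50], col totals [50, 17, 34], n=101
χ² = (25−25.25)²/25.25 + (5−8.58)²/8.58 + (21−17.17)²/17.17 + (25−24.75)²/24.75 + (12−8.42)²/8.42 + (13−16.83)²/16.83 = 4.7553
df = 2
p-value (upper-tail) = 0.09277
At α=0.01: p ≥ α → fail to reject H₀

reject H₀: no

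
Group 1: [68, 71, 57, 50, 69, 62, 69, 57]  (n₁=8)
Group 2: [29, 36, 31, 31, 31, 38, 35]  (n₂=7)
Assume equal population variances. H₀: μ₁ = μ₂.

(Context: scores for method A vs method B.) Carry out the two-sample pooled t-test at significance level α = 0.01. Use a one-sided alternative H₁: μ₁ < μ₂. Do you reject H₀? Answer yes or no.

x̄₁=62.875, s₁=7.586, n₁=8
x̄₂=33.000, s₂=3.317, n₂=7
s_p² = [7·7.586² + 6·3.317²]/13 = 36.0673
SE = √(s_p²·(1/8+1/7)) = 3.1082
t = (62.875−33.000)/3.1082 = 9.6117
df = 13
p-value (one-sided, H₁ less) = 1.00000
At α=0.01: p ≥ α → fail to reject H₀

reject H₀: no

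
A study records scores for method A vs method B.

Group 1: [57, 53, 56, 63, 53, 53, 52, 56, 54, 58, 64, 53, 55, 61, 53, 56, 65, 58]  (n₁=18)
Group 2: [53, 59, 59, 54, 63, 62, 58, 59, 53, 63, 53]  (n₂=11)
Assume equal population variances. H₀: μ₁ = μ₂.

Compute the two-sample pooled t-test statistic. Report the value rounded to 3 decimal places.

x̄₁=56.667, s₁=4.102, n₁=18
x̄₂=57.818, s₂=3.995, n₂=11
s_p² = [17·4.102² + 10·3.995²]/27 = 16.5051
SE = √(s_p²·(1/18+1/11)) = 1.5548
t = (56.667−57.818)/1.5548 = -0.7406
df = 27

test statistic = -0.741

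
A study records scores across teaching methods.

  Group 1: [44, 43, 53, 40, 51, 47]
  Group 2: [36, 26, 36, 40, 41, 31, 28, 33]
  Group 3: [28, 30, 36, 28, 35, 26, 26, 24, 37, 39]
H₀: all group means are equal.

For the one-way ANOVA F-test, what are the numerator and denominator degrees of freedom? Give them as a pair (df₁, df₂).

degrees of freedom = [2, 21]

k = 3 groups, N = 24 total
df = (k−1, N−k) = (3−1, 24−3) = (2, 21)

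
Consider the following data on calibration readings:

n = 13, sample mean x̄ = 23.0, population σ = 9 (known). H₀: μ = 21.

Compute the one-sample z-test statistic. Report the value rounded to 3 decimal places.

test statistic = 0.801

SE = σ/√n = 9/√13 = 2.4962
z = (x̄−μ₀)/SE = (23.0−21)/2.4962 = 0.8012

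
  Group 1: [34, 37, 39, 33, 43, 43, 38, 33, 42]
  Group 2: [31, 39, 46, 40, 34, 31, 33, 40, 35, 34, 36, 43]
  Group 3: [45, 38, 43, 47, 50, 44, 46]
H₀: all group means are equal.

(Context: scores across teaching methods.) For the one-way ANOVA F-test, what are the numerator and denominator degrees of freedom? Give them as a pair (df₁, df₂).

k = 3 groups, N = 28 total
df = (k−1, N−k) = (3−1, 28−3) = (2, 25)

degrees of freedom = [2, 25]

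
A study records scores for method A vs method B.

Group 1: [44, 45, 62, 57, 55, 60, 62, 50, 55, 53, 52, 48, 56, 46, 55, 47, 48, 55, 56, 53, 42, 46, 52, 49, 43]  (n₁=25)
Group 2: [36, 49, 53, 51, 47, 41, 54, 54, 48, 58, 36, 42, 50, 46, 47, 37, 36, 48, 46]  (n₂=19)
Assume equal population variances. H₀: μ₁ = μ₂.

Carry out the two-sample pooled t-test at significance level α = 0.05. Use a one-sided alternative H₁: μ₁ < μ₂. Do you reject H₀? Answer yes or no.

reject H₀: no

x̄₁=51.640, s₁=5.744, n₁=25
x̄₂=46.263, s₂=6.674, n₂=19
s_p² = [24·5.744² + 18·6.674²]/42 = 37.9391
SE = √(s_p²·(1/25+1/19)) = 1.8747
t = (51.640−46.263)/1.8747 = 2.8682
df = 42
p-value (one-sided, H₁ less) = 0.99678
At α=0.05: p ≥ α → fail to reject H₀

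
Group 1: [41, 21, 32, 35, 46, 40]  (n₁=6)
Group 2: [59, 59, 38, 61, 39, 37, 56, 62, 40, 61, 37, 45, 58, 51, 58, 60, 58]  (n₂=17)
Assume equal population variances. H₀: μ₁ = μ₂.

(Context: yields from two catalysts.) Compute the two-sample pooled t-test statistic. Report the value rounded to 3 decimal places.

x̄₁=35.833, s₁=8.750, n₁=6
x̄₂=51.706, s₂=9.860, n₂=17
s_p² = [5·8.750² + 16·9.860²]/21 = 92.3030
SE = √(s_p²·(1/6+1/17)) = 4.5622
t = (35.833−51.706)/4.5622 = -3.4792
df = 21

test statistic = -3.479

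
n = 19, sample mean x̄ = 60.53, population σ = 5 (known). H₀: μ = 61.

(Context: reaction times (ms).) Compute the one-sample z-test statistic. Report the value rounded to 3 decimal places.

test statistic = -0.410

SE = σ/√n = 5/√19 = 1.1471
z = (x̄−μ₀)/SE = (60.53−61)/1.1471 = -0.4097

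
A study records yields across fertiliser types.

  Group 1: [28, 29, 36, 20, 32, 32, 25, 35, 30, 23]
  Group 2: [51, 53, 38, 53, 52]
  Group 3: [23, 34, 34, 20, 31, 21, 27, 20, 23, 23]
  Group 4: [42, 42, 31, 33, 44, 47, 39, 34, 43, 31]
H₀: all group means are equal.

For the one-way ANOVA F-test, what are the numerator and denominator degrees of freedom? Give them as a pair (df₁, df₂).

k = 4 groups, N = 35 total
df = (k−1, N−k) = (4−1, 35−4) = (3, 31)

degrees of freedom = [3, 31]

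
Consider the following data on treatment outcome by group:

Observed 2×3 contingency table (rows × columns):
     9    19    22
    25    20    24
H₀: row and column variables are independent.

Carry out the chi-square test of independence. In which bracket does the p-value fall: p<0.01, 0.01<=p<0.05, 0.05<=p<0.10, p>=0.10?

Row totals [50, 69], col totals [34, 39, 46], n=119
χ² = (9−14.29)²/14.29 + (19−16.39)²/16.39 + (22−19.33)²/19.33 + (25−19.71)²/19.71 + (20−22.61)²/22.61 + (24−26.67)²/26.67 = 4.7289
df = 2
p-value (upper-tail) = 0.09400
→ bracket: 0.05<=p<0.10

p-value bracket: 0.05<=p<0.10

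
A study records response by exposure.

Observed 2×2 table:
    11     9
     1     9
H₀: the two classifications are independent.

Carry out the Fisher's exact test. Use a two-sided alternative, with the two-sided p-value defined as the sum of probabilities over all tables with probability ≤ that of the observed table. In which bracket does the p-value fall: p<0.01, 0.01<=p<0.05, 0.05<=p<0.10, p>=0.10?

p-value bracket: 0.01<=p<0.05

Margins: r₁=20, r₂=10, c₁=12, c₂=18, n=30
p_obs = C(20,11)·C(10,1)/C(30,12); sum pmf over tables with pmf ≤ p_obs
p-value (two-sided) = 0.02353
→ bracket: 0.01<=p<0.05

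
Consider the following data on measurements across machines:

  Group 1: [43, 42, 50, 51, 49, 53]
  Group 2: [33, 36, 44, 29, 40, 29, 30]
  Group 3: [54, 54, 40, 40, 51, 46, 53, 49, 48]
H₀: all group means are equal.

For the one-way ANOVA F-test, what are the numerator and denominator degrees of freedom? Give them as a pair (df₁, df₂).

degrees of freedom = [2, 19]

k = 3 groups, N = 22 total
df = (k−1, N−k) = (3−1, 22−3) = (2, 19)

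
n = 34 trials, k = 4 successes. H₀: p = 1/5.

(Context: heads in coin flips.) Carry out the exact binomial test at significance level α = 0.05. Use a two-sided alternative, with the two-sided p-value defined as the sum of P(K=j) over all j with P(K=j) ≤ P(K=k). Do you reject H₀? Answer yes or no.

Exact binomial: n=34, k=4, p₀=1/5=0.2000
P(X=j) = C(n,j)·p₀^j·(1−p₀)^(n−j); p = Σ P(X=j) over j with P(X=j) ≤ P(X=4)
p-value (two-sided) = 0.28730
At α=0.05: p ≥ α → fail to reject H₀

reject H₀: no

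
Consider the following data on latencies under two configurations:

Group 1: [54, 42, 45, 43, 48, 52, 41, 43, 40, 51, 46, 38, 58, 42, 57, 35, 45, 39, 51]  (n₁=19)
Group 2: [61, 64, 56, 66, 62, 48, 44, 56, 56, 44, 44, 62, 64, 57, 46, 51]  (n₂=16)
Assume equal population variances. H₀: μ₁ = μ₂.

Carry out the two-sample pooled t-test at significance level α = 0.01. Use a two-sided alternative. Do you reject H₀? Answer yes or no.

reject H₀: yes

x̄₁=45.789, s₁=6.520, n₁=19
x̄₂=55.062, s₂=7.886, n₂=16
s_p² = [18·6.520² + 15·7.886²]/33 = 51.4574
SE = √(s_p²·(1/19+1/16)) = 2.4340
t = (45.789−55.062)/2.4340 = -3.8098
df = 33
p-value (two-sided) = 0.00058
At α=0.01: p < α → reject H₀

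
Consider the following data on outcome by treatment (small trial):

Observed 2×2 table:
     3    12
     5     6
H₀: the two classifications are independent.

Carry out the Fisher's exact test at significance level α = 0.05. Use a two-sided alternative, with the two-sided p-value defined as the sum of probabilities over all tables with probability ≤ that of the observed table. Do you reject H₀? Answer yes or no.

reject H₀: no

Margins: r₁=15, r₂=11, c₁=8, c₂=18, n=26
p_obs = C(15,3)·C(11,5)/C(26,8); sum pmf over tables with pmf ≤ p_obs
p-value (two-sided) = 0.21831
At α=0.05: p ≥ α → fail to reject H₀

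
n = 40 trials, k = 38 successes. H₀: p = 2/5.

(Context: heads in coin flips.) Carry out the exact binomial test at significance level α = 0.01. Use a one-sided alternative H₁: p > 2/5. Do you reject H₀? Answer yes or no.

Exact binomial: n=40, k=38, p₀=2/5=0.4000
P(X≥38) from Σ C(n,i)·p₀^i·(1−p₀)^(n−i)
p-value (one-sided, H₁ greater) = 0.00000
At α=0.01: p < α → reject H₀

reject H₀: yes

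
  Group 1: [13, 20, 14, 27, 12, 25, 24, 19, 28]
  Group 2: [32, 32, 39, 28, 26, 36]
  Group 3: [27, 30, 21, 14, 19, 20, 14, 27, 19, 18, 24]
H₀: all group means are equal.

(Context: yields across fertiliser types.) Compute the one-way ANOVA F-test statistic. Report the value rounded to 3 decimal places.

Group means [20.22, 32.17, 21.18], grand mean 23.385
SSB = Σnᵢ(x̄ᵢ−x̄)² = 606.129; SSW = ΣΣ(x−x̄ᵢ)² = 698.025
MSB = 606.129/2 = 303.0643; MSW = 698.025/23 = 30.3489
F = MSB/MSW = 9.9860
df = (2, 23)

test statistic = 9.986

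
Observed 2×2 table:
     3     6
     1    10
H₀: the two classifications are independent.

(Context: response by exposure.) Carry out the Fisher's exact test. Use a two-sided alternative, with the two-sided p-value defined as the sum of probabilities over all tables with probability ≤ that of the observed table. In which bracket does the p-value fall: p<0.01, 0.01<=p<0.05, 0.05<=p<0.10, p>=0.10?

p-value bracket: p>=0.10

Margins: r₁=9, r₂=11, c₁=4, c₂=16, n=20
p_obs = C(9,3)·C(11,1)/C(20,4); sum pmf over tables with pmf ≤ p_obs
p-value (two-sided) = 0.28483
→ bracket: p>=0.10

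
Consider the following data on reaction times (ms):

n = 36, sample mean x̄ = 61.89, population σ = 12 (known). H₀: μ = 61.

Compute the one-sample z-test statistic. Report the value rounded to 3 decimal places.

SE = σ/√n = 12/√36 = 2.0000
z = (x̄−μ₀)/SE = (61.89−61)/2.0000 = 0.4450

test statistic = 0.445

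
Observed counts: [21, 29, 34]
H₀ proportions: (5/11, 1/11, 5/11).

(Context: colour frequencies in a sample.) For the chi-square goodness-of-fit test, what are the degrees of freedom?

df = k − 1 = 3 − 1 = 2

degrees of freedom = 2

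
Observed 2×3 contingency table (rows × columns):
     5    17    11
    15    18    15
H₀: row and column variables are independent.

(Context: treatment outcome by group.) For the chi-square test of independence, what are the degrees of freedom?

degrees of freedom = 2

df = (r−1)(c−1) = (2−1)·(3−1) = 2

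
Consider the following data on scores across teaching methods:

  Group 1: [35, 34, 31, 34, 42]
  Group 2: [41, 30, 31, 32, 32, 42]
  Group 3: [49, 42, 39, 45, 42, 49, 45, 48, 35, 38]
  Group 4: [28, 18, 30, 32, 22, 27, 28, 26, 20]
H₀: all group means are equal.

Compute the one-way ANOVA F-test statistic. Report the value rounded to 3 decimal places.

Group means [35.20, 34.67, 43.20, 25.67], grand mean 34.900
SSB = Σnᵢ(x̄ᵢ−x̄)² = 1456.967; SSW = ΣΣ(x−x̄ᵢ)² = 597.733
MSB = 1456.967/3 = 485.6556; MSW = 597.733/26 = 22.9897
F = MSB/MSW = 21.1249
df = (3, 26)

test statistic = 21.125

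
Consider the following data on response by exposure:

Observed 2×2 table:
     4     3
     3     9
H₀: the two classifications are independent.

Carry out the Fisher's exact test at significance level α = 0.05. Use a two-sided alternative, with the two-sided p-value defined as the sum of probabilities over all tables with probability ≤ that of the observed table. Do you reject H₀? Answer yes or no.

Margins: r₁=7, r₂=12, c₁=7, c₂=12, n=19
p_obs = C(7,4)·C(12,3)/C(19,7); sum pmf over tables with pmf ≤ p_obs
p-value (two-sided) = 0.32609
At α=0.05: p ≥ α → fail to reject H₀

reject H₀: no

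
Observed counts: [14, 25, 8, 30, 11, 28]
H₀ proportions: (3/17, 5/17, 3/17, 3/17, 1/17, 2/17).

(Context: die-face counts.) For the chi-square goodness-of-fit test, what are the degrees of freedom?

df = k − 1 = 6 − 1 = 5

degrees of freedom = 5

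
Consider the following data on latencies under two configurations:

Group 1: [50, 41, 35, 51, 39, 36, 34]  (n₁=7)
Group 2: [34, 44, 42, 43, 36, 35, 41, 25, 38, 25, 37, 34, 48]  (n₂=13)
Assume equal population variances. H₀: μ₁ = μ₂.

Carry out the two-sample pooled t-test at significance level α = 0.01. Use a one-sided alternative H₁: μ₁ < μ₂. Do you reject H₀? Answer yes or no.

reject H₀: no

x̄₁=40.857, s₁=7.010, n₁=7
x̄₂=37.077, s₂=6.825, n₂=13
s_p² = [6·7.010² + 12·6.825²]/18 = 47.4322
SE = √(s_p²·(1/7+1/13)) = 3.2287
t = (40.857−37.077)/3.2287 = 1.1708
df = 18
p-value (one-sided, H₁ less) = 0.87153
At α=0.01: p ≥ α → fail to reject H₀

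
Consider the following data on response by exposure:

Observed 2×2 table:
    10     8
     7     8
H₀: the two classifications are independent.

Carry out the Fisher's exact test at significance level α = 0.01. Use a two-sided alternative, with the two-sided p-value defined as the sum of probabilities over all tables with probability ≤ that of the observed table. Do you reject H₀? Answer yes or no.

Margins: r₁=18, r₂=15, c₁=17, c₂=16, n=33
p_obs = C(18,10)·C(15,7)/C(33,17); sum pmf over tables with pmf ≤ p_obs
p-value (two-sided) = 0.73186
At α=0.01: p ≥ α → fail to reject H₀

reject H₀: no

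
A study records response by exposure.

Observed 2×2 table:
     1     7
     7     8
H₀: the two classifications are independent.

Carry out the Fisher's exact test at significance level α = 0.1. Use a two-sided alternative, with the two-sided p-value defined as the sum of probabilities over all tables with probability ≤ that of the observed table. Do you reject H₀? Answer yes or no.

Margins: r₁=8, r₂=15, c₁=8, c₂=15, n=23
p_obs = C(8,1)·C(15,7)/C(23,8); sum pmf over tables with pmf ≤ p_obs
p-value (two-sided) = 0.17633
At α=0.1: p ≥ α → fail to reject H₀

reject H₀: no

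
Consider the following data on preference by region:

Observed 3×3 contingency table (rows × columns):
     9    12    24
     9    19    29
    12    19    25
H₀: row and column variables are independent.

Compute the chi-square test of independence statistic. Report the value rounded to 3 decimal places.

Row totals [45, 57, 56], col totals [30, 50, 78], n=158
χ² = (9−8.54)²/8.54 + (12−14.24)²/14.24 + (24−22.22)²/22.22 + (9−10.82)²/10.82 + (19−18.04)²/18.04 + (29−28.14)²/28.14 + (12−10.63)²/10.63 + (19−17.72)²/17.72 + (25−27.65)²/27.65 = 1.4260
df = 4

test statistic = 1.426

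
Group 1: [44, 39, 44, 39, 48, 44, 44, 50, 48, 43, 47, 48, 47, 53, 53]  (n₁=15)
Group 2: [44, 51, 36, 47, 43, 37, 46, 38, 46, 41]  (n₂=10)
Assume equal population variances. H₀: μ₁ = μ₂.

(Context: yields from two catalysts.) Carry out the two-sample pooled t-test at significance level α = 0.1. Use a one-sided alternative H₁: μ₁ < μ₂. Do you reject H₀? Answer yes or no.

x̄₁=46.067, s₁=4.234, n₁=15
x̄₂=42.900, s₂=4.864, n₂=10
s_p² = [14·4.234² + 9·4.864²]/23 = 20.1667
SE = √(s_p²·(1/15+1/10)) = 1.8333
t = (46.067−42.900)/1.8333 = 1.7273
df = 23
p-value (one-sided, H₁ less) = 0.95124
At α=0.1: p ≥ α → fail to reject H₀

reject H₀: no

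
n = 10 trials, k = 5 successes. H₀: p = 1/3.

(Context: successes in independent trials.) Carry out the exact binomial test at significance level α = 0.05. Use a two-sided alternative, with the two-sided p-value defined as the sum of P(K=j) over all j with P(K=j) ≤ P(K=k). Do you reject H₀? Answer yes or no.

Exact binomial: n=10, k=5, p₀=1/3=0.3333
P(X=j) = C(n,j)·p₀^j·(1−p₀)^(n−j); p = Σ P(X=j) over j with P(X=j) ≤ P(X=5)
p-value (two-sided) = 0.31718
At α=0.05: p ≥ α → fail to reject H₀

reject H₀: no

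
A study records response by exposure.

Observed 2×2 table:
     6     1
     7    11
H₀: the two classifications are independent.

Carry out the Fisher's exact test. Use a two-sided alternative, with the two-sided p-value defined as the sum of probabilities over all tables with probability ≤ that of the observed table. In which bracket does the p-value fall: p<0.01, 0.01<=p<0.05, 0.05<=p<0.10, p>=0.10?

p-value bracket: 0.05<=p<0.10

Margins: r₁=7, r₂=18, c₁=13, c₂=12, n=25
p_obs = C(7,6)·C(18,7)/C(25,13); sum pmf over tables with pmf ≤ p_obs
p-value (two-sided) = 0.07304
→ bracket: 0.05<=p<0.10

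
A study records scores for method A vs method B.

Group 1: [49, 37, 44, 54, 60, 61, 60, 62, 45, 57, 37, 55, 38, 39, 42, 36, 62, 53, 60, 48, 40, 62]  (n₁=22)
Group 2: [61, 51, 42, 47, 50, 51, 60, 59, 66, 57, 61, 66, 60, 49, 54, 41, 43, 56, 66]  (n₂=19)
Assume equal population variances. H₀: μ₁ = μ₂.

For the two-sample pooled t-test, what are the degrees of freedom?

degrees of freedom = 39

df = n₁ + n₂ − 2 = 22 + 19 − 2 = 39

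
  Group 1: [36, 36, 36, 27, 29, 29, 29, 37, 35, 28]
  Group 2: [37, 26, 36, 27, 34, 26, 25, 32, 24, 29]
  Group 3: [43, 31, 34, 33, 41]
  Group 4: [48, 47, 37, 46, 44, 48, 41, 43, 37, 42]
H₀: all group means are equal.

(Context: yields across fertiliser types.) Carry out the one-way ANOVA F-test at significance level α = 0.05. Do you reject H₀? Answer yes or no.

Group means [32.20, 29.60, 36.40, 43.30], grand mean 35.229
SSB = Σnᵢ(x̄ᵢ−x̄)² = 1066.871; SSW = ΣΣ(x−x̄ᵢ)² = 619.300
MSB = 1066.871/3 = 355.6238; MSW = 619.300/31 = 19.9774
F = MSB/MSW = 17.8013
df = (3, 31)
p-value (upper-tail) = 0.00000
At α=0.05: p < α → reject H₀

reject H₀: yes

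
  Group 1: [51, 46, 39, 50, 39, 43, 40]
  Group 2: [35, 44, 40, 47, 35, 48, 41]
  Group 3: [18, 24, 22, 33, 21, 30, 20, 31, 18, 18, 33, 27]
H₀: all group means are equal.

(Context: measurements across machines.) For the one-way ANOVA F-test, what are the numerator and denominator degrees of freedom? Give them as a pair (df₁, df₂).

degrees of freedom = [2, 23]

k = 3 groups, N = 26 total
df = (k−1, N−k) = (3−1, 26−3) = (2, 23)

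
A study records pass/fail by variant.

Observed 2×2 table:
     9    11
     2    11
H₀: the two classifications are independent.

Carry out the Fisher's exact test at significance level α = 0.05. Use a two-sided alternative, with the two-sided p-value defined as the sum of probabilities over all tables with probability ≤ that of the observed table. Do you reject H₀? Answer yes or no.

reject H₀: no

Margins: r₁=20, r₂=13, c₁=11, c₂=22, n=33
p_obs = C(20,9)·C(13,2)/C(33,11); sum pmf over tables with pmf ≤ p_obs
p-value (two-sided) = 0.13224
At α=0.05: p ≥ α → fail to reject H₀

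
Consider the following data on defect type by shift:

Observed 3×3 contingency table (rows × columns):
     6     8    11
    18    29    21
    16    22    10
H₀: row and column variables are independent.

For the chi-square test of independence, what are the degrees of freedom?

degrees of freedom = 4

df = (r−1)(c−1) = (3−1)·(3−1) = 4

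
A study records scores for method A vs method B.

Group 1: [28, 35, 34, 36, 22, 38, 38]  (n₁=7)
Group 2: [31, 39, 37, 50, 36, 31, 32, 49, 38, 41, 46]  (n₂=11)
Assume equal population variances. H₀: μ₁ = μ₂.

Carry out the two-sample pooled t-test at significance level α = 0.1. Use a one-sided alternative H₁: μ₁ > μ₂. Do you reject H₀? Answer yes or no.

x̄₁=33.000, s₁=5.916, n₁=7
x̄₂=39.091, s₂=6.818, n₂=11
s_p² = [6·5.916² + 10·6.818²]/16 = 42.1818
SE = √(s_p²·(1/7+1/11)) = 3.1402
t = (33.000−39.091)/3.1402 = -1.9397
df = 16
p-value (one-sided, H₁ greater) = 0.96487
At α=0.1: p ≥ α → fail to reject H₀

reject H₀: no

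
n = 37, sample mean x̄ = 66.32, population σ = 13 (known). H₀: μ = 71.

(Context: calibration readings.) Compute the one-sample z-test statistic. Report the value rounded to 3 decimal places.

test statistic = -2.190

SE = σ/√n = 13/√37 = 2.1372
z = (x̄−μ₀)/SE = (66.32−71)/2.1372 = -2.1898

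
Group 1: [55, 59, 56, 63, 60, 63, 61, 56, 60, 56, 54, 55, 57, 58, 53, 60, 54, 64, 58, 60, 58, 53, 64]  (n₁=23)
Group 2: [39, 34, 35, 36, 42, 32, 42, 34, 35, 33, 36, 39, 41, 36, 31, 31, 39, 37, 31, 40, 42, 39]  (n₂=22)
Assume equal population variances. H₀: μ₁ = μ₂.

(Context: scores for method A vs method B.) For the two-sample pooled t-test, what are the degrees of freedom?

df = n₁ + n₂ − 2 = 23 + 22 − 2 = 43

degrees of freedom = 43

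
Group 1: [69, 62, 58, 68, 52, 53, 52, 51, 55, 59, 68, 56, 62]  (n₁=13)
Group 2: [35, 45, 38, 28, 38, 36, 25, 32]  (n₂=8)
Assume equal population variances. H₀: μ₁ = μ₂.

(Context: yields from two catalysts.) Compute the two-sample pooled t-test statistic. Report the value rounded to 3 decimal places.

x̄₁=58.846, s₁=6.479, n₁=13
x̄₂=34.625, s₂=6.278, n₂=8
s_p² = [12·6.479² + 7·6.278²]/19 = 41.0299
SE = √(s_p²·(1/13+1/8)) = 2.8783
t = (58.846−34.625)/2.8783 = 8.4150
df = 19

test statistic = 8.415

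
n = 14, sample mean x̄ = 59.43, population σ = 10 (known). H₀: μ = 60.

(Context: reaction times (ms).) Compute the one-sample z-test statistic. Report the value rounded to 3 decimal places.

SE = σ/√n = 10/√14 = 2.6726
z = (x̄−μ₀)/SE = (59.43−60)/2.6726 = -0.2133

test statistic = -0.213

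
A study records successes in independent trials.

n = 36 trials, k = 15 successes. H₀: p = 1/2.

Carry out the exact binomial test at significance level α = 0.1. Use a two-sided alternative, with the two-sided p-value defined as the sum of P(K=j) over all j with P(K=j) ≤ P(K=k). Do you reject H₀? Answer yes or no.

Exact binomial: n=36, k=15, p₀=1/2=0.5000
P(X=j) = C(n,j)·p₀^j·(1−p₀)^(n−j); p = Σ P(X=j) over j with P(X=j) ≤ P(X=15)
p-value (two-sided) = 0.40503
At α=0.1: p ≥ α → fail to reject H₀

reject H₀: no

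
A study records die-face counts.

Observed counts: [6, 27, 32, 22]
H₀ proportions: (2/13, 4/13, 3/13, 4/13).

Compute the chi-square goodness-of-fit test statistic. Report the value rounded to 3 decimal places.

n = 87; E_i = n·p_i = [13.38, 26.77, 20.08, 26.77]
χ² = (6−13.38)²/13.38 + (27−26.77)²/26.77 + (32−20.08)²/20.08 + (22−26.77)²/26.77 = 12.0067
df = 3

test statistic = 12.007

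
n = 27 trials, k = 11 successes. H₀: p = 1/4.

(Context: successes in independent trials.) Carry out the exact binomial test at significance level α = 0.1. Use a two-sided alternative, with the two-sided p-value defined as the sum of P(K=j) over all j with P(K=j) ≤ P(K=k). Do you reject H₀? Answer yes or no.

reject H₀: yes

Exact binomial: n=27, k=11, p₀=1/4=0.2500
P(X=j) = C(n,j)·p₀^j·(1−p₀)^(n−j); p = Σ P(X=j) over j with P(X=j) ≤ P(X=11)
p-value (two-sided) = 0.07352
At α=0.1: p < α → reject H₀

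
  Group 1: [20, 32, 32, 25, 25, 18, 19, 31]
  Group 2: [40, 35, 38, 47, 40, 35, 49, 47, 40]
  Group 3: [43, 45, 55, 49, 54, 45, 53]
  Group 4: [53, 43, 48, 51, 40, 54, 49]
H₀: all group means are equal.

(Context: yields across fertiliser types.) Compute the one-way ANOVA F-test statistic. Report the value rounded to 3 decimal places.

Group means [25.25, 41.22, 49.14, 48.29], grand mean 40.484
SSB = Σnᵢ(x̄ᵢ−x̄)² = 2812.401; SSW = ΣΣ(x−x̄ᵢ)² = 767.341
MSB = 2812.401/3 = 937.4669; MSW = 767.341/27 = 28.4200
F = MSB/MSW = 32.9861
df = (3, 27)

test statistic = 32.986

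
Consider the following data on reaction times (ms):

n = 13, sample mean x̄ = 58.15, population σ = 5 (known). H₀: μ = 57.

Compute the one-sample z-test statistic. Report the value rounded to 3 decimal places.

SE = σ/√n = 5/√13 = 1.3868
z = (x̄−μ₀)/SE = (58.15−57)/1.3868 = 0.8293

test statistic = 0.829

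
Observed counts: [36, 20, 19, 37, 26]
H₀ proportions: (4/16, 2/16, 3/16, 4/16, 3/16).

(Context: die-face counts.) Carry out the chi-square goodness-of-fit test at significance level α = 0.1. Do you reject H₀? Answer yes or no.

n = 138; E_i = n·p_i = [34.50, 17.25, 25.88, 34.50, 25.88]
χ² = (36−34.50)²/34.50 + (20−17.25)²/17.25 + (19−25.88)²/25.88 + (37−34.50)²/34.50 + (26−25.88)²/25.88 = 2.5121
df = 4
p-value (upper-tail) = 0.64247
At α=0.1: p ≥ α → fail to reject H₀

reject H₀: no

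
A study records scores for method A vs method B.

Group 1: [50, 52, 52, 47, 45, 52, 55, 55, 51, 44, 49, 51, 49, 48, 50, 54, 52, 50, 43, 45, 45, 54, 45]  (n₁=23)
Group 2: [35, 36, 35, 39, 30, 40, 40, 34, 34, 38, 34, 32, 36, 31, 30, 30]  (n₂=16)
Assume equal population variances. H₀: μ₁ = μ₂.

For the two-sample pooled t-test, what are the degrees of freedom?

degrees of freedom = 37

df = n₁ + n₂ − 2 = 23 + 16 − 2 = 37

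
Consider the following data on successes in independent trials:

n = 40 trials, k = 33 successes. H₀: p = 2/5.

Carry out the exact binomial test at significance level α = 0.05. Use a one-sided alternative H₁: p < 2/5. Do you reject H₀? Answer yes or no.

reject H₀: no

Exact binomial: n=40, k=33, p₀=2/5=0.4000
P(X≤33) from Σ C(n,i)·p₀^i·(1−p₀)^(n−i)
p-value (one-sided, H₁ less) = 1.00000
At α=0.05: p ≥ α → fail to reject H₀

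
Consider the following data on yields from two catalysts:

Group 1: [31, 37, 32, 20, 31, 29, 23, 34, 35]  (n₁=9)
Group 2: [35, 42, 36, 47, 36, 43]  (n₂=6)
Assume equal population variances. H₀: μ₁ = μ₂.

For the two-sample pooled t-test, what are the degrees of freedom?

df = n₁ + n₂ − 2 = 9 + 6 − 2 = 13

degrees of freedom = 13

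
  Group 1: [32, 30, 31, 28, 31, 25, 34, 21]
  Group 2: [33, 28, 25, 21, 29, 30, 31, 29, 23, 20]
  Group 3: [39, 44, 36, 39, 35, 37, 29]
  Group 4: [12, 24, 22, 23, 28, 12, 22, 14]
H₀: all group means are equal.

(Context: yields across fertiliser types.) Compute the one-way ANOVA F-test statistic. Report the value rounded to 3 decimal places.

test statistic = 16.188

Group means [29.00, 26.90, 37.00, 19.62], grand mean 27.788
SSB = Σnᵢ(x̄ᵢ−x̄)² = 1146.740; SSW = ΣΣ(x−x̄ᵢ)² = 684.775
MSB = 1146.740/3 = 382.2467; MSW = 684.775/29 = 23.6129
F = MSB/MSW = 16.1880
df = (3, 29)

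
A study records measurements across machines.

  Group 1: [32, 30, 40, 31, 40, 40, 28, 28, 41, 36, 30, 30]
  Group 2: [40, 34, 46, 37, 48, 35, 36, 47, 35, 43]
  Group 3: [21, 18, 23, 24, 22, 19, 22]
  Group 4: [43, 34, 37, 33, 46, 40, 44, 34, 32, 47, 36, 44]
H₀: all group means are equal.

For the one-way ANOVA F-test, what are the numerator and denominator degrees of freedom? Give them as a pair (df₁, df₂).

degrees of freedom = [3, 37]

k = 4 groups, N = 41 total
df = (k−1, N−k) = (4−1, 41−4) = (3, 37)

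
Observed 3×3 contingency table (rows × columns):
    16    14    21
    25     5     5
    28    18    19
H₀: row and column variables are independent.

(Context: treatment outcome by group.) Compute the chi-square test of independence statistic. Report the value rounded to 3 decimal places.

test statistic = 14.450

Row totals [51, 35, 65], col totals [69, 37, 45], n=151
χ² = (16−23.30)²/23.30 + (14−12.50)²/12.50 + (21−15.20)²/15.20 + (25−15.99)²/15.99 + (5−8.58)²/8.58 + (5−10.43)²/10.43 + (28−29.70)²/29.70 + (18−15.93)²/15.93 + (19−19.37)²/19.37 = 14.4497
df = 4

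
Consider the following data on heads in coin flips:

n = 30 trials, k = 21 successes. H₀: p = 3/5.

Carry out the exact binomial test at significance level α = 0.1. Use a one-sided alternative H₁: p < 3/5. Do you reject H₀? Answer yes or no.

Exact binomial: n=30, k=21, p₀=3/5=0.6000
P(X≤21) from Σ C(n,i)·p₀^i·(1−p₀)^(n−i)
p-value (one-sided, H₁ less) = 0.90599
At α=0.1: p ≥ α → fail to reject H₀

reject H₀: no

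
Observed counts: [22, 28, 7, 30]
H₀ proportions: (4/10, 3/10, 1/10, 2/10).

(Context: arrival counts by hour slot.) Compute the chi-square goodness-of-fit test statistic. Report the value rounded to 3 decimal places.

test statistic = 14.303

n = 87; E_i = n·p_i = [34.80, 26.10, 8.70, 17.40]
χ² = (22−34.80)²/34.80 + (28−26.10)²/26.10 + (7−8.70)²/8.70 + (30−17.40)²/17.40 = 14.3027
df = 3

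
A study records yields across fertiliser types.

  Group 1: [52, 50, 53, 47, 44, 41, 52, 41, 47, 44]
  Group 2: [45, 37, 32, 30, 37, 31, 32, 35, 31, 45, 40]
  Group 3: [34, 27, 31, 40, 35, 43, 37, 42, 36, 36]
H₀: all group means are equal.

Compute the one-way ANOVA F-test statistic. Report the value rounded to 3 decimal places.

test statistic = 16.776

Group means [47.10, 35.91, 36.10], grand mean 39.581
SSB = Σnᵢ(x̄ᵢ−x̄)² = 834.839; SSW = ΣΣ(x−x̄ᵢ)² = 696.709
MSB = 834.839/2 = 417.4196; MSW = 696.709/28 = 24.8825
F = MSB/MSW = 16.7757
df = (2, 28)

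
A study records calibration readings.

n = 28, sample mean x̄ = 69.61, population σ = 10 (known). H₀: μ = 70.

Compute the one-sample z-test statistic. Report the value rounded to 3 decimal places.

SE = σ/√n = 10/√28 = 1.8898
z = (x̄−μ₀)/SE = (69.61−70)/1.8898 = -0.2064

test statistic = -0.206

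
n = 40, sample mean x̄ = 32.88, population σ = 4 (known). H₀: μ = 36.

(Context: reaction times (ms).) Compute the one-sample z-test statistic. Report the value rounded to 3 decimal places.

SE = σ/√n = 4/√40 = 0.6325
z = (x̄−μ₀)/SE = (32.88−36)/0.6325 = -4.9332

test statistic = -4.933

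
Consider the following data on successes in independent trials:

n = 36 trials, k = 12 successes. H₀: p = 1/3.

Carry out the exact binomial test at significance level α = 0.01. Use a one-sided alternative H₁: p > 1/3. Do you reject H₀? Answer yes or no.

Exact binomial: n=36, k=12, p₀=1/3=0.3333
P(X≥12) from Σ C(n,i)·p₀^i·(1−p₀)^(n−i)
p-value (one-sided, H₁ greater) = 0.56237
At α=0.01: p ≥ α → fail to reject H₀

reject H₀: no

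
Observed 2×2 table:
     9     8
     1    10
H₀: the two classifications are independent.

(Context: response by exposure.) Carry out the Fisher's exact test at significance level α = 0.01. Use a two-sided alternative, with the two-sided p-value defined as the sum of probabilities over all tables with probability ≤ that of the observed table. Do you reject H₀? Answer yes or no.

reject H₀: no

Margins: r₁=17, r₂=11, c₁=10, c₂=18, n=28
p_obs = C(17,9)·C(11,1)/C(28,10); sum pmf over tables with pmf ≤ p_obs
p-value (two-sided) = 0.04074
At α=0.01: p ≥ α → fail to reject H₀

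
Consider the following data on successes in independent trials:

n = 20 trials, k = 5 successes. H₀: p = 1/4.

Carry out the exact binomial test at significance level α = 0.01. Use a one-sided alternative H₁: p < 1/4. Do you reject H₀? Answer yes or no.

reject H₀: no

Exact binomial: n=20, k=5, p₀=1/4=0.2500
P(X≤5) from Σ C(n,i)·p₀^i·(1−p₀)^(n−i)
p-value (one-sided, H₁ less) = 0.61717
At α=0.01: p ≥ α → fail to reject H₀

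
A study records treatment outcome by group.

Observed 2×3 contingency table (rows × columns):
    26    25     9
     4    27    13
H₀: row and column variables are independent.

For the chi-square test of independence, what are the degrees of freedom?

degrees of freedom = 2

df = (r−1)(c−1) = (2−1)·(3−1) = 2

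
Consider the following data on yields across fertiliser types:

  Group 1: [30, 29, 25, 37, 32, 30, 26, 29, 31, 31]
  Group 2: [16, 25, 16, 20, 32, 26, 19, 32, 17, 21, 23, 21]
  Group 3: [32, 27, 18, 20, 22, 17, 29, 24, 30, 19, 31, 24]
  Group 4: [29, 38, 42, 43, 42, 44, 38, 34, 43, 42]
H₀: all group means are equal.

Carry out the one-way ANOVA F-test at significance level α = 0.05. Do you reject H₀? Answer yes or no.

reject H₀: yes

Group means [30.00, 22.33, 24.42, 39.50], grand mean 28.545
SSB = Σnᵢ(x̄ᵢ−x̄)² = 1888.826; SSW = ΣΣ(x−x̄ᵢ)² = 954.083
MSB = 1888.826/3 = 629.6086; MSW = 954.083/40 = 23.8521
F = MSB/MSW = 26.3964
df = (3, 40)
p-value (upper-tail) = 0.00000
At α=0.05: p < α → reject H₀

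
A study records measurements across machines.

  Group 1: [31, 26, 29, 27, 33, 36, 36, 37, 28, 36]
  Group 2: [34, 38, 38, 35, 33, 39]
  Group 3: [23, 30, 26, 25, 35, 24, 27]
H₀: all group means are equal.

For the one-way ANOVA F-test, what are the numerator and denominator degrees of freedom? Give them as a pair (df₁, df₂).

k = 3 groups, N = 23 total
df = (k−1, N−k) = (3−1, 23−3) = (2, 20)

degrees of freedom = [2, 20]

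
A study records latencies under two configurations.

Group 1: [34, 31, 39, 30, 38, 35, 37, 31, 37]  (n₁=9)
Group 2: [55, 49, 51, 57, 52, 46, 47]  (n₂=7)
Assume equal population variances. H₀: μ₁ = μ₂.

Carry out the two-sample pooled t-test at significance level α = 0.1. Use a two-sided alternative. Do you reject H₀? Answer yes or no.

reject H₀: yes

x̄₁=34.667, s₁=3.354, n₁=9
x̄₂=51.000, s₂=4.041, n₂=7
s_p² = [8·3.354² + 6·4.041²]/14 = 13.4286
SE = √(s_p²·(1/9+1/7)) = 1.8467
t = (34.667−51.000)/1.8467 = -8.8444
df = 14
p-value (two-sided) = 0.00000
At α=0.1: p < α → reject H₀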